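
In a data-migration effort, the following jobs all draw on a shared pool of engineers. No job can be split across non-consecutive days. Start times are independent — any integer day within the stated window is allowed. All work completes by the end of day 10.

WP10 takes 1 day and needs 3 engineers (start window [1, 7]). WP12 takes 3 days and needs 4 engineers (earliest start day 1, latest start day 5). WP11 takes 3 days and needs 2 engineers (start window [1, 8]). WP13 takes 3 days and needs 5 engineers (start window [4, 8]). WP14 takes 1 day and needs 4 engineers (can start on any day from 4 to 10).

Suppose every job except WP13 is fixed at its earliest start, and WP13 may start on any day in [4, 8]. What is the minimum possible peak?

9

WP13@4: d1:9  d2:6  d3:6  d4:9  d5:5  d6:5  d7:0  d8:0  d9:0  d10:0 → peak 9
WP13@5: d1:9  d2:6  d3:6  d4:4  d5:5  d6:5  d7:5  d8:0  d9:0  d10:0 → peak 9
WP13@6: d1:9  d2:6  d3:6  d4:4  d5:0  d6:5  d7:5  d8:5  d9:0  d10:0 → peak 9
WP13@7: d1:9  d2:6  d3:6  d4:4  d5:0  d6:0  d7:5  d8:5  d9:5  d10:0 → peak 9
WP13@8: d1:9  d2:6  d3:6  d4:4  d5:0  d6:0  d7:0  d8:5  d9:5  d10:5 → peak 9
Best is WP13@4, peak 9.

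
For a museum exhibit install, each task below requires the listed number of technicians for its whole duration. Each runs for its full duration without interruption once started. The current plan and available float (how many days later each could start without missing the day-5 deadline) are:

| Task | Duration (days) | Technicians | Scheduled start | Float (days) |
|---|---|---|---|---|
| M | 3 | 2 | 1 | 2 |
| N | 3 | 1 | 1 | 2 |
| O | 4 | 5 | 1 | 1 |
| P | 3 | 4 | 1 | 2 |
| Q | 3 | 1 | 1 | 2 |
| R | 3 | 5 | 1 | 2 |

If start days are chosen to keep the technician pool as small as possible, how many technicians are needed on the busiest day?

Schedule M@1, N@1, O@1, P@1, Q@1, R@1: d1:18  d2:18  d3:18  d4:5  d5:0 — peak 18.

18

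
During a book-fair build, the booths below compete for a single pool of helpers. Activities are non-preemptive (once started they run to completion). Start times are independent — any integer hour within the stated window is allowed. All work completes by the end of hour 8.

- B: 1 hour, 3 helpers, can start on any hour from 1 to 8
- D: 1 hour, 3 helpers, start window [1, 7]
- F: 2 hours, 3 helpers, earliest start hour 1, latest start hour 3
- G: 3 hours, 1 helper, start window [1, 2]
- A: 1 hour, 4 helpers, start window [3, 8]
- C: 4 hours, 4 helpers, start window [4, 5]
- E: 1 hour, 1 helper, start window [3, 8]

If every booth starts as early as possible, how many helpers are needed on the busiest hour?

Early-start schedule: B@1, D@1, F@1, G@1, A@3, C@4, E@3.
Load per hour: hour 1: 10, hour 2: 4, hour 3: 6, hour 4: 4, hour 5: 4, hour 6: 4, hour 7: 4, hour 8: 0.
Peak is 10.

10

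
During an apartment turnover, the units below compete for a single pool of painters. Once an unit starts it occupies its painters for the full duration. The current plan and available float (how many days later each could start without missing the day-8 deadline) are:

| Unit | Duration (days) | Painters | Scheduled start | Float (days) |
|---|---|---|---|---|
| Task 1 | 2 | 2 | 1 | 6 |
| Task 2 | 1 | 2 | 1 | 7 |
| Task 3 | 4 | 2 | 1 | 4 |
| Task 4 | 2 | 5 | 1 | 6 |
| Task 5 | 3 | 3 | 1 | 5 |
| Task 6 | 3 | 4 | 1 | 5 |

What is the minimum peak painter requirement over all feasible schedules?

7

Early-start (Task 1@1, Task 2@1, Task 3@1, Task 4@1, Task 5@1, Task 6@1) gives peak 18: d1:18  d2:16  d3:9  d4:2  d5:0  d6:0  d7:0  d8:0.
Shift Task 4→3, Task 5→5, Task 6→5.
Schedule Task 1@1, Task 2@1, Task 3@1, Task 4@3, Task 5@5, Task 6@5: d1:6  d2:4  d3:7  d4:7  d5:7  d6:7  d7:7  d8:0 — peak 7.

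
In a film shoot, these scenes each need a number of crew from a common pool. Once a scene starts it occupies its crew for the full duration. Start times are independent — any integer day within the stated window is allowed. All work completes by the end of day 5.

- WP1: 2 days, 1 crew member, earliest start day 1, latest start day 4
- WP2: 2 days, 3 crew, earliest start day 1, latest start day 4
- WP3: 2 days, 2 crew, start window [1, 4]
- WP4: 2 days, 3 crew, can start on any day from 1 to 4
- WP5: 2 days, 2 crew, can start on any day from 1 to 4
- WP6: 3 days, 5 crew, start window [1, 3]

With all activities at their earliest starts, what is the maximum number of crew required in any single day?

Early-start schedule: WP1@1, WP2@1, WP3@1, WP4@1, WP5@1, WP6@1.
Load per day: day 1: 16, day 2: 16, day 3: 5, day 4: 0, day 5: 0.
Peak is 16.

16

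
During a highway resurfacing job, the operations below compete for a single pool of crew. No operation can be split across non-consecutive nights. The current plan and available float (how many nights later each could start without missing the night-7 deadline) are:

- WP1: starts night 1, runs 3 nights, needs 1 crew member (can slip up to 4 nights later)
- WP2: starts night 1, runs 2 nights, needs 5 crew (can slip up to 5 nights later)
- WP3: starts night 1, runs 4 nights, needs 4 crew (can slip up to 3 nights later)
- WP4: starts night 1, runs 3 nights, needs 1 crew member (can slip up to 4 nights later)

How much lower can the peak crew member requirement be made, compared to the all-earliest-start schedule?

5

Early-start peak: n1:11  n2:11  n3:6  n4:4  n5:0  n6:0  n7:0 ⇒ 11.
Leveled (WP1@1, WP2@1, WP3@3, WP4@3): n1:6  n2:6  n3:6  n4:5  n5:5  n6:4  n7:0 ⇒ 6.
Reduction 11 − 6 = 5.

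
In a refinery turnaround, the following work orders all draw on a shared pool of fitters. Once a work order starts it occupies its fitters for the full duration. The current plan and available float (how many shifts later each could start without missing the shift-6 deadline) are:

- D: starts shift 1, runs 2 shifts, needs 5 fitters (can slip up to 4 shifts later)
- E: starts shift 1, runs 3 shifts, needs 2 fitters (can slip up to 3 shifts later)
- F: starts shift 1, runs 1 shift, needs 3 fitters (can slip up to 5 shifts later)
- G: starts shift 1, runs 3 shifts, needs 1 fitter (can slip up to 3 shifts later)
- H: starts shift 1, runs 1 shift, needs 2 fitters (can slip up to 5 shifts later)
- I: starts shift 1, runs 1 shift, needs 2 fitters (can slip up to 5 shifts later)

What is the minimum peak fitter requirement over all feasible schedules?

Early-start (D@1, E@1, F@1, G@1, H@1, I@1) gives peak 15: s1:15  s2:8  s3:3  s4:0  s5:0  s6:0.
Shift E→3, F→3, G→4, H→4, I→5.
Schedule D@1, E@3, F@3, G@4, H@4, I@5: s1:5  s2:5  s3:5  s4:5  s5:5  s6:1 — peak 5.
Total fitter-shifts = 26 over 6 shifts ⇒ peak ≥ ⌈26/6⌉ = 5, so 5 is optimal.

5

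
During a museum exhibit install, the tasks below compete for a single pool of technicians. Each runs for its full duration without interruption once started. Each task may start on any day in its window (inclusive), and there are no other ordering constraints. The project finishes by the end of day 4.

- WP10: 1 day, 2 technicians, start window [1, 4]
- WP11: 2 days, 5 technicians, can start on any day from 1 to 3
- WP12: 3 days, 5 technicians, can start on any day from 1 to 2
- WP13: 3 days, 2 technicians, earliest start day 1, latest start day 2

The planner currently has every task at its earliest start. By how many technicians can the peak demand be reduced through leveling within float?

2

Early-start peak: d1:14  d2:12  d3:7  d4:0 ⇒ 14.
Leveled (WP10@1, WP11@1, WP12@1, WP13@2): d1:12  d2:12  d3:7  d4:2 ⇒ 12.
Reduction 14 − 12 = 2.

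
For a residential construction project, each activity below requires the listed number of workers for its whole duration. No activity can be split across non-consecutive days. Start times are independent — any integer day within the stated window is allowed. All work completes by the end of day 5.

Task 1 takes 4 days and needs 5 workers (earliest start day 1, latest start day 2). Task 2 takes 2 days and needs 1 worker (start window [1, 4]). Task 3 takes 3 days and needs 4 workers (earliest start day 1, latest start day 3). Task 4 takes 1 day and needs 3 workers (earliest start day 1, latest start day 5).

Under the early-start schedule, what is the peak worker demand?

Early-start schedule: Task 1@1, Task 2@1, Task 3@1, Task 4@1.
Load per day: day 1: 13, day 2: 10, day 3: 9, day 4: 5, day 5: 0.
Peak is 13.

13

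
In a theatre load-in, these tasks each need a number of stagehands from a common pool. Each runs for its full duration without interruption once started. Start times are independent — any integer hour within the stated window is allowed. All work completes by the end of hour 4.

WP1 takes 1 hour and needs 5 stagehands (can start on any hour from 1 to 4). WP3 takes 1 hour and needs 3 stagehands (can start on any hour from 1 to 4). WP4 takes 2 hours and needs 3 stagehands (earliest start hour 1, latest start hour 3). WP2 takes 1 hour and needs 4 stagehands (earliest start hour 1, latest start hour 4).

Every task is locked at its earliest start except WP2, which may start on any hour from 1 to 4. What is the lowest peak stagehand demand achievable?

WP2@1: h1:15  h2:3  h3:0  h4:0 → peak 15
WP2@2: h1:11  h2:7  h3:0  h4:0 → peak 11
WP2@3: h1:11  h2:3  h3:4  h4:0 → peak 11
WP2@4: h1:11  h2:3  h3:0  h4:4 → peak 11
Best is WP2@2, peak 11.

11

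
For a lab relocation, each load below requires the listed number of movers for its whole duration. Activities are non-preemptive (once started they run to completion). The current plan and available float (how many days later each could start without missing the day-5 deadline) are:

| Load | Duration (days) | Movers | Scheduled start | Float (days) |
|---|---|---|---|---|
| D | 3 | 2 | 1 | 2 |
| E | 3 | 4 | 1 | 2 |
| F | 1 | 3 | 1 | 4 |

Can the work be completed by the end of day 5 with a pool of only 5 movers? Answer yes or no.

The minimum achievable peak is 6; 5 < 6, so no feasible schedule stays within the cap.

no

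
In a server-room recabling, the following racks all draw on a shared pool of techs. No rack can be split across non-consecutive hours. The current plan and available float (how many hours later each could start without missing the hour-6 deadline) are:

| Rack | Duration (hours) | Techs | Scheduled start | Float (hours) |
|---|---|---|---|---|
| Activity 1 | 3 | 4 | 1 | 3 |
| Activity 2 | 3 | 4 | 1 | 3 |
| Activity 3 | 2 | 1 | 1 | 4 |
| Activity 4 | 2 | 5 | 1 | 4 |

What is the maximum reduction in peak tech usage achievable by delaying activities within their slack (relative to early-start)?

6

Early-start peak: h1:14  h2:14  h3:8  h4:0  h5:0  h6:0 ⇒ 14.
Leveled (Activity 1@1, Activity 2@1, Activity 3@4, Activity 4@4): h1:8  h2:8  h3:8  h4:6  h5:6  h6:0 ⇒ 8.
Reduction 14 − 8 = 6.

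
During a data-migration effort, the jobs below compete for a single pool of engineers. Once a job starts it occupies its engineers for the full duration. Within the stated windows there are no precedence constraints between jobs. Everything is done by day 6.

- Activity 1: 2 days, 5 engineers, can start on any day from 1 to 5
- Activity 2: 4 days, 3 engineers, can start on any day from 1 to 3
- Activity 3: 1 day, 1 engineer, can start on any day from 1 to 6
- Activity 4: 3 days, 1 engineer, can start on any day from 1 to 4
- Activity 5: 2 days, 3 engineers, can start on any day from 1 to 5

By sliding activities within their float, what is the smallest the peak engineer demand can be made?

Early-start (Activity 1@1, Activity 2@1, Activity 3@1, Activity 4@1, Activity 5@1) gives peak 13: d1:13  d2:12  d3:4  d4:3  d5:0  d6:0.
Shift Activity 2→3, Activity 4→2, Activity 5→5.
Schedule Activity 1@1, Activity 2@3, Activity 3@1, Activity 4@2, Activity 5@5: d1:6  d2:6  d3:4  d4:4  d5:6  d6:6 — peak 6.
Total engineer-days = 32 over 6 days ⇒ peak ≥ ⌈32/6⌉ = 6, so 6 is optimal.

6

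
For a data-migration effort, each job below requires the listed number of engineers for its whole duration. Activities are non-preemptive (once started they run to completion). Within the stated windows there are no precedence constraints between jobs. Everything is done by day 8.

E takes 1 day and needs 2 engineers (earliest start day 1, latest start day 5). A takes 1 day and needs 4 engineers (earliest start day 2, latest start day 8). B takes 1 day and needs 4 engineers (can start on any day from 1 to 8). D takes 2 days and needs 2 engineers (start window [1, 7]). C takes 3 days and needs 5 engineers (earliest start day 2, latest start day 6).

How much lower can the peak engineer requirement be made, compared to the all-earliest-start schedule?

6

Early-start peak: d1:8  d2:11  d3:5  d4:5  d5:0  d6:0  d7:0  d8:0 ⇒ 11.
Leveled (E@1, A@2, B@3, D@4, C@6): d1:2  d2:4  d3:4  d4:2  d5:2  d6:5  d7:5  d8:5 ⇒ 5.
Reduction 11 − 5 = 6.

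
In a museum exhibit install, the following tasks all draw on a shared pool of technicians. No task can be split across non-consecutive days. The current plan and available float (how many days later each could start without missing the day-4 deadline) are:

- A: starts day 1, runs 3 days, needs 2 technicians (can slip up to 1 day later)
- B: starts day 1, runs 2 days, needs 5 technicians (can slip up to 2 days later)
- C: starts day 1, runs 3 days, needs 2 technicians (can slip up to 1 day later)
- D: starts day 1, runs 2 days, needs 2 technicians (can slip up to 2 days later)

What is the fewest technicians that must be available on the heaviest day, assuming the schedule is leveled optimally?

9

Early-start (A@1, B@1, C@1, D@1) gives peak 11: d1:11  d2:11  d3:4  d4:0.
Shift D→3.
Schedule A@1, B@1, C@1, D@3: d1:9  d2:9  d3:6  d4:2 — peak 9.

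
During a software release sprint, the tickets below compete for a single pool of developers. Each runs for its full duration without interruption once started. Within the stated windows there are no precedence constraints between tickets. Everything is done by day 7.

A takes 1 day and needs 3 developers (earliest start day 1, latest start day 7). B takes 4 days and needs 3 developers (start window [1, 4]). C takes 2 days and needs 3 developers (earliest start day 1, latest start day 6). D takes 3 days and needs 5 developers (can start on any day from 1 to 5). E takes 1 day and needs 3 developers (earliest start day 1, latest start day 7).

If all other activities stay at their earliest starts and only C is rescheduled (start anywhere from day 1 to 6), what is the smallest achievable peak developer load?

C@1: d1:17  d2:11  d3:8  d4:3  d5:0  d6:0  d7:0 → peak 17
C@2: d1:14  d2:11  d3:11  d4:3  d5:0  d6:0  d7:0 → peak 14
C@3: d1:14  d2:8  d3:11  d4:6  d5:0  d6:0  d7:0 → peak 14
C@4: d1:14  d2:8  d3:8  d4:6  d5:3  d6:0  d7:0 → peak 14
C@5: d1:14  d2:8  d3:8  d4:3  d5:3  d6:3  d7:0 → peak 14
C@6: d1:14  d2:8  d3:8  d4:3  d5:0  d6:3  d7:3 → peak 14
Best is C@2, peak 14.

14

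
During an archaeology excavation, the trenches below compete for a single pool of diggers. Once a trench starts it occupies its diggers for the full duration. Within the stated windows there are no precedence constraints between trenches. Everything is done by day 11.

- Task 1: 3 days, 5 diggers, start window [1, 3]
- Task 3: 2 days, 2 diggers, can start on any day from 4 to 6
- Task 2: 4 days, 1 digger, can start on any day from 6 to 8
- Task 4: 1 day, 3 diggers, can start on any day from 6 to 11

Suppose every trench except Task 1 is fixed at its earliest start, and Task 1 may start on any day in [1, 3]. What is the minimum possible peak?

5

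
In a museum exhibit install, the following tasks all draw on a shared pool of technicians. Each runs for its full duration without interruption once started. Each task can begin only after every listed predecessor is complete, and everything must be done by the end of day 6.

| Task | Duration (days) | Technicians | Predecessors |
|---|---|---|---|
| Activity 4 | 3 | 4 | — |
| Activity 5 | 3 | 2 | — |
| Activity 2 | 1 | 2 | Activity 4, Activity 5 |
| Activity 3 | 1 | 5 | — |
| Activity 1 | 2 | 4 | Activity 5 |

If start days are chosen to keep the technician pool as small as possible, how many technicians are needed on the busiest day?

Early-start (Activity 4@1, Activity 5@1, Activity 2@4, Activity 3@1, Activity 1@4) gives peak 11: d1:11  d2:6  d3:6  d4:6  d5:4  d6:0.
Shift Activity 3→6.
Schedule Activity 4@1, Activity 5@1, Activity 2@4, Activity 3@6, Activity 1@4: d1:6  d2:6  d3:6  d4:6  d5:4  d6:5 — peak 6.
Total technician-days = 33 over 6 days ⇒ peak ≥ ⌈33/6⌉ = 6, so 6 is optimal.

6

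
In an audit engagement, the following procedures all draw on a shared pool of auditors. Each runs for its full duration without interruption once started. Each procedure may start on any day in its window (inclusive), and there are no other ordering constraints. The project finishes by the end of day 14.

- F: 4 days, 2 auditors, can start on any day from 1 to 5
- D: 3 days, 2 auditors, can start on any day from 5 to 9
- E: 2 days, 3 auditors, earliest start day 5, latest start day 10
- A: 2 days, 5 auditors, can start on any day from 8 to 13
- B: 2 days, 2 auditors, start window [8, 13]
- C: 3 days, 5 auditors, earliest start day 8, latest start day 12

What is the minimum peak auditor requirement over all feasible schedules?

5

Early-start (F@1, D@5, E@5, A@8, B@8, C@8) gives peak 12: d1:2  d2:2  d3:2  d4:2  d5:5  d6:5  d7:2  d8:12  d9:12  d10:5  d11:0  d12:0  d13:0  d14:0.
Shift B→10, C→12.
Schedule F@1, D@5, E@5, A@8, B@10, C@12: d1:2  d2:2  d3:2  d4:2  d5:5  d6:5  d7:2  d8:5  d9:5  d10:2  d11:2  d12:5  d13:5  d14:5 — peak 5.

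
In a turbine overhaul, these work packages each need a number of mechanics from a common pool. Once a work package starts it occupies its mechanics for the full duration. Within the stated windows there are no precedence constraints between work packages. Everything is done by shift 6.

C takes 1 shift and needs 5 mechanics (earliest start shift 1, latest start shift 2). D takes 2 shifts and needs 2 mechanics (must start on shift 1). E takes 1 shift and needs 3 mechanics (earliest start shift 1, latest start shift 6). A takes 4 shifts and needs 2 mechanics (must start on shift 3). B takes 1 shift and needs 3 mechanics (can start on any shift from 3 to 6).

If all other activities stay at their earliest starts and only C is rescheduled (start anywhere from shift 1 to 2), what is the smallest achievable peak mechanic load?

7

C@1: s1:10  s2:2  s3:5  s4:2  s5:2  s6:2 → peak 10
C@2: s1:5  s2:7  s3:5  s4:2  s5:2  s6:2 → peak 7
Best is C@2, peak 7.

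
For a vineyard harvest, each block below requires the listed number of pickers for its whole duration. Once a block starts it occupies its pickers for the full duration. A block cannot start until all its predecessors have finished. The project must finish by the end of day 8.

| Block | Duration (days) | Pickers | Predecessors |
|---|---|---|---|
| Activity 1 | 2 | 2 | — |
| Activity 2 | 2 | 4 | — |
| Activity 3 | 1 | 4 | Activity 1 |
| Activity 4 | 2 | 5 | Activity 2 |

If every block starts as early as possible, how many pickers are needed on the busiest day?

9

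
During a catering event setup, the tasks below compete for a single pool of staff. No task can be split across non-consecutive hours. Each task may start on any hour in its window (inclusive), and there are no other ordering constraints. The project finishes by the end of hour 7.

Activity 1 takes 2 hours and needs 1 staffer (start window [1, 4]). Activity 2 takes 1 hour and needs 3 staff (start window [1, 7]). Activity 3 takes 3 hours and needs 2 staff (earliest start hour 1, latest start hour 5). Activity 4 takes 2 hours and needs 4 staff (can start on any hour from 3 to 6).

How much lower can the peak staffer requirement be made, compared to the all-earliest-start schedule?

Early-start peak: h1:6  h2:3  h3:6  h4:4  h5:0  h6:0  h7:0 ⇒ 6.
Leveled (Activity 1@1, Activity 2@1, Activity 3@2, Activity 4@5): h1:4  h2:3  h3:2  h4:2  h5:4  h6:4  h7:0 ⇒ 4.
Reduction 6 − 4 = 2.

2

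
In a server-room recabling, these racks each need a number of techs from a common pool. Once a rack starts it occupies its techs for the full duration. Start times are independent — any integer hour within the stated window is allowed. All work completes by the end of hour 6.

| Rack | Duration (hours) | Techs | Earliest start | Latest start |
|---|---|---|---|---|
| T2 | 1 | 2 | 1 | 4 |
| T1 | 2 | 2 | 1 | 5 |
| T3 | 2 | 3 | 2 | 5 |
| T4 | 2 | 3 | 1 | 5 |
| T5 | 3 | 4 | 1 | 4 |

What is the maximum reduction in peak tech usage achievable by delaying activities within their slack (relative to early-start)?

6

Early-start peak: h1:11  h2:12  h3:7  h4:0  h5:0  h6:0 ⇒ 12.
Leveled (T2@1, T1@1, T3@5, T4@5, T5@2): h1:4  h2:6  h3:4  h4:4  h5:6  h6:6 ⇒ 6.
Reduction 12 − 6 = 6.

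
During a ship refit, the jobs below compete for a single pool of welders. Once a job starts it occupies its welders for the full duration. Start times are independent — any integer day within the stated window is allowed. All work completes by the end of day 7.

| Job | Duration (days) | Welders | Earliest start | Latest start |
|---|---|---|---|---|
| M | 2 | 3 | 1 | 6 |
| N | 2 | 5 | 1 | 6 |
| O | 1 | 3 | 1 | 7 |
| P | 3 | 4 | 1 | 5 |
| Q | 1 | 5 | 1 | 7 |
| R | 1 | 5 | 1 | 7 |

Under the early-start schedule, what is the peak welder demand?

25

Early-start schedule: M@1, N@1, O@1, P@1, Q@1, R@1.
Load per day: day 1: 25, day 2: 12, day 3: 4, day 4: 0, day 5: 0, day 6: 0, day 7: 0.
Peak is 25.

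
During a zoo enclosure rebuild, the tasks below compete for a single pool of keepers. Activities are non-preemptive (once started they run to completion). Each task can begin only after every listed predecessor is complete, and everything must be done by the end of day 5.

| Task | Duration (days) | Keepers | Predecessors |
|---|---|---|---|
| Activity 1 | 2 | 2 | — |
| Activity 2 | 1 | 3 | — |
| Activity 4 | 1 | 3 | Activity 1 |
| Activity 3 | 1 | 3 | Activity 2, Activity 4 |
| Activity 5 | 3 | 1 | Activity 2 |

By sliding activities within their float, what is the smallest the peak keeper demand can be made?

Early-start (Activity 1@1, Activity 2@1, Activity 4@3, Activity 3@4, Activity 5@2) gives peak 5: d1:5  d2:3  d3:4  d4:4  d5:0.
Shift Activity 1→2, Activity 4→4, Activity 3→5.
Schedule Activity 1@2, Activity 2@1, Activity 4@4, Activity 3@5, Activity 5@2: d1:3  d2:3  d3:3  d4:4  d5:3 — peak 4.
Total keeper-days = 16 over 5 days ⇒ peak ≥ ⌈16/5⌉ = 4, so 4 is optimal.

4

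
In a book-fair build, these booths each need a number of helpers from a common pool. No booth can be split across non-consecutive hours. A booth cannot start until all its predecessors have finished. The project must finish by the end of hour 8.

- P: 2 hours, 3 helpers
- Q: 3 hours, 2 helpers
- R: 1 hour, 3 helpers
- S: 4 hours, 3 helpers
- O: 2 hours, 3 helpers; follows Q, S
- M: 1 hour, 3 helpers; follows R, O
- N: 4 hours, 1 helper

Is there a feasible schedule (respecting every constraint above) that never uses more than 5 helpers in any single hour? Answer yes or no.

The minimum achievable peak is 6; 5 < 6, so no feasible schedule stays within the cap.

no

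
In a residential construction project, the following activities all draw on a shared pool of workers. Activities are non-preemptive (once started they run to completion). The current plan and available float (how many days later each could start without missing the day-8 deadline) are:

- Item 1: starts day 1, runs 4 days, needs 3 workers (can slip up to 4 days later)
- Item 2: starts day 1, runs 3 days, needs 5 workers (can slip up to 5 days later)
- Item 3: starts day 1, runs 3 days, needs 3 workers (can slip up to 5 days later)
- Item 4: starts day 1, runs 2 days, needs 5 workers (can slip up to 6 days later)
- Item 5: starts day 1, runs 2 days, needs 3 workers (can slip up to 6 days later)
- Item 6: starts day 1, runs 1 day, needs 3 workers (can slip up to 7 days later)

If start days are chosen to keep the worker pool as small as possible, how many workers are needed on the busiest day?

8

Early-start (Item 1@1, Item 2@1, Item 3@1, Item 4@1, Item 5@1, Item 6@1) gives peak 22: d1:22  d2:19  d3:11  d4:3  d5:0  d6:0  d7:0  d8:0.
Shift Item 3→4, Item 4→5, Item 5→7, Item 6→7.
Schedule Item 1@1, Item 2@1, Item 3@4, Item 4@5, Item 5@7, Item 6@7: d1:8  d2:8  d3:8  d4:6  d5:8  d6:8  d7:6  d8:3 — peak 8.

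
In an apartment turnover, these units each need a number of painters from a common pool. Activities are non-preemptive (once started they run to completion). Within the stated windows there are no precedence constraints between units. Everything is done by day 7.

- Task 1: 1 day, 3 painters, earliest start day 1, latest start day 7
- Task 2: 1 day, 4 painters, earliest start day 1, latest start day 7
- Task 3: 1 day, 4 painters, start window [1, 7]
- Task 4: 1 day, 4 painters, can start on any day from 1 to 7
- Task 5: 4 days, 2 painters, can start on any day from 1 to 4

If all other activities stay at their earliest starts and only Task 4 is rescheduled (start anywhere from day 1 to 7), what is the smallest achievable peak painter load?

13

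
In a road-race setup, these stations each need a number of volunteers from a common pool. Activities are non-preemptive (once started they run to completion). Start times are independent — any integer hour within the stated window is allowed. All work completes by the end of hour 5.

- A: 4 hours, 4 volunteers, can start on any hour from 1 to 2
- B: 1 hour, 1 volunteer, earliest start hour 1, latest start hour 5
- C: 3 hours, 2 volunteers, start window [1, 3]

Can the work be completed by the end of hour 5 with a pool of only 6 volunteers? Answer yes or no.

yes

Schedule A@1, B@1, C@2: h1:5  h2:6  h3:6  h4:6  h5:0 — peak 6 ≤ 6.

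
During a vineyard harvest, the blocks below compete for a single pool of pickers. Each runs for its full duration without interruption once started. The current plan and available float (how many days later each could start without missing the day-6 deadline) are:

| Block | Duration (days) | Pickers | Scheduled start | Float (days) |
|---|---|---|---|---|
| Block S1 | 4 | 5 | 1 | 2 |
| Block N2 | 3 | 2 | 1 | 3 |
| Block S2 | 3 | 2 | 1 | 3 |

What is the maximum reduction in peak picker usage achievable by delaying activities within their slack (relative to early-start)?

Early-start peak: d1:9  d2:9  d3:9  d4:5  d5:0  d6:0 ⇒ 9.
Leveled (Block S1@1, Block N2@1, Block S2@4): d1:7  d2:7  d3:7  d4:7  d5:2  d6:2 ⇒ 7.
Reduction 9 − 7 = 2.

2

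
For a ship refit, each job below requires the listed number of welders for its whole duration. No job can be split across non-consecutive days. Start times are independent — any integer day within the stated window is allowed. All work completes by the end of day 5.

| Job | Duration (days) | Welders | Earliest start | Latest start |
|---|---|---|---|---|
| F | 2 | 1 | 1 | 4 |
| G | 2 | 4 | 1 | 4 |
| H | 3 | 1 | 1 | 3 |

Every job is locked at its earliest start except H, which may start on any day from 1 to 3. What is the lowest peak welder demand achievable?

H@1: d1:6  d2:6  d3:1  d4:0  d5:0 → peak 6
H@2: d1:5  d2:6  d3:1  d4:1  d5:0 → peak 6
H@3: d1:5  d2:5  d3:1  d4:1  d5:1 → peak 5
Best is H@3, peak 5.

5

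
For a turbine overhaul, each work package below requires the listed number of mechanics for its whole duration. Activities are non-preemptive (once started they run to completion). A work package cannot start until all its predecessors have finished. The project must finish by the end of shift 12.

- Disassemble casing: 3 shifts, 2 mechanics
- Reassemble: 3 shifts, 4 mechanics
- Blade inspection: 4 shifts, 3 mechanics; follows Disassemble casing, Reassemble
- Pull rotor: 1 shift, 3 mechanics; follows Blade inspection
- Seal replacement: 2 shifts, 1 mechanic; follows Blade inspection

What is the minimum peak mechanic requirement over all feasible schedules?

Early-start (Disassemble casing@1, Reassemble@1, Blade inspection@4, Pull rotor@8, Seal replacement@8) gives peak 6: s1:6  s2:6  s3:6  s4:3  s5:3  s6:3  s7:3  s8:4  s9:1  s10:0  s11:0  s12:0.
Shift Reassemble→4, Blade inspection→7, Pull rotor→11, Seal replacement→11.
Schedule Disassemble casing@1, Reassemble@4, Blade inspection@7, Pull rotor@11, Seal replacement@11: s1:2  s2:2  s3:2  s4:4  s5:4  s6:4  s7:3  s8:3  s9:3  s10:3  s11:4  s12:1 — peak 4.

4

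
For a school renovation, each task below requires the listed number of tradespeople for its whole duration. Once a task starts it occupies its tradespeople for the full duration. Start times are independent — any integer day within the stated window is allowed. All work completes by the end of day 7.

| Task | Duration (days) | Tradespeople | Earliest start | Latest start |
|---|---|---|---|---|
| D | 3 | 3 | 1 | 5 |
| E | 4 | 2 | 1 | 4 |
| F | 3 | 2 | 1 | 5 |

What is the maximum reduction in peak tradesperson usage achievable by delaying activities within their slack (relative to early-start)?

Early-start peak: d1:7  d2:7  d3:7  d4:2  d5:0  d6:0  d7:0 ⇒ 7.
Leveled (D@1, E@4, F@4): d1:3  d2:3  d3:3  d4:4  d5:4  d6:4  d7:2 ⇒ 4.
Reduction 7 − 4 = 3.

3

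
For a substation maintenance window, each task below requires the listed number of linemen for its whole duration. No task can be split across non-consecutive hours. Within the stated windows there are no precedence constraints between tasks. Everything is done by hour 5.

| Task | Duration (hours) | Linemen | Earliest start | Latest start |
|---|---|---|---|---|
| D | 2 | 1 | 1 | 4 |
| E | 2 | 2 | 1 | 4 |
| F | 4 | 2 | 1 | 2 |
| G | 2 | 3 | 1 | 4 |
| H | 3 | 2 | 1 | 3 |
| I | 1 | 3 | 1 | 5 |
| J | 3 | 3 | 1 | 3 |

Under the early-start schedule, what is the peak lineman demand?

Early-start schedule: D@1, E@1, F@1, G@1, H@1, I@1, J@1.
Load per hour: hour 1: 16, hour 2: 13, hour 3: 7, hour 4: 2, hour 5: 0.
Peak is 16.

16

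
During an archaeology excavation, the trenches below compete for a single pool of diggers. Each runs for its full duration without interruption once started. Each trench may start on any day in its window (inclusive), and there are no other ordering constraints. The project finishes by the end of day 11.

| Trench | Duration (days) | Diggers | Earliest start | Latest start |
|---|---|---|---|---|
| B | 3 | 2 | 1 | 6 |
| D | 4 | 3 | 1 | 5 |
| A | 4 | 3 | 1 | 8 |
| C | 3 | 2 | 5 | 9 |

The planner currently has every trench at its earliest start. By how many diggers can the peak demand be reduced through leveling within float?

4

Early-start peak: d1:8  d2:8  d3:8  d4:6  d5:2  d6:2  d7:2  d8:0  d9:0  d10:0  d11:0 ⇒ 8.
Leveled (B@5, D@1, A@8, C@5): d1:3  d2:3  d3:3  d4:3  d5:4  d6:4  d7:4  d8:3  d9:3  d10:3  d11:3 ⇒ 4.
Reduction 8 − 4 = 4.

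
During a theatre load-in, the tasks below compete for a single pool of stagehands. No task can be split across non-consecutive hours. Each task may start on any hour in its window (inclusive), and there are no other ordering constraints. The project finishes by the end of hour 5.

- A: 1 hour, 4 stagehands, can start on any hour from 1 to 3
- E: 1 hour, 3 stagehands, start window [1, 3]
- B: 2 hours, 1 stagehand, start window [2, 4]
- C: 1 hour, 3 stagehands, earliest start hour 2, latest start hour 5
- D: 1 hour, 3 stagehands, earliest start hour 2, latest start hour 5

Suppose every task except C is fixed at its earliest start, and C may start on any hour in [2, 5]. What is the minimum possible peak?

7

C@2: h1:7  h2:7  h3:1  h4:0  h5:0 → peak 7
C@3: h1:7  h2:4  h3:4  h4:0  h5:0 → peak 7
C@4: h1:7  h2:4  h3:1  h4:3  h5:0 → peak 7
C@5: h1:7  h2:4  h3:1  h4:0  h5:3 → peak 7
Best is C@2, peak 7.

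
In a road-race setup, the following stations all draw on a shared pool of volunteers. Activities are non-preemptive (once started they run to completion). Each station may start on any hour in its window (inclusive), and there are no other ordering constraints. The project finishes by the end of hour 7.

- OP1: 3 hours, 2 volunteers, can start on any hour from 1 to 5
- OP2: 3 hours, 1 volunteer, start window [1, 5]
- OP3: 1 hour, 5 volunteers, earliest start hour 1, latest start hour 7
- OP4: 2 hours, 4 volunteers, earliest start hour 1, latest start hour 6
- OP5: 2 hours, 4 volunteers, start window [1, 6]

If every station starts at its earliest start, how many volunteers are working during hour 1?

16

At early start, hour 1 has: OP1, OP2, OP3, OP4, OP5.
Demand: 2 + 1 + 5 + 4 + 4 = 16.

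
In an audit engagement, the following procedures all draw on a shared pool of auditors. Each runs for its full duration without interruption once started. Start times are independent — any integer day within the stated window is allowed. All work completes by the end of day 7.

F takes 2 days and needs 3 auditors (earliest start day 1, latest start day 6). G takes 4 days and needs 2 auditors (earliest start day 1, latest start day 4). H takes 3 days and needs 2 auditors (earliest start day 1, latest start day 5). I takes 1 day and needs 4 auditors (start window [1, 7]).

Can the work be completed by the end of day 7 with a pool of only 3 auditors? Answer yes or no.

no

Total auditor-days = 24; over 7 days the average is 24/7 > 3, so some day must exceed 3.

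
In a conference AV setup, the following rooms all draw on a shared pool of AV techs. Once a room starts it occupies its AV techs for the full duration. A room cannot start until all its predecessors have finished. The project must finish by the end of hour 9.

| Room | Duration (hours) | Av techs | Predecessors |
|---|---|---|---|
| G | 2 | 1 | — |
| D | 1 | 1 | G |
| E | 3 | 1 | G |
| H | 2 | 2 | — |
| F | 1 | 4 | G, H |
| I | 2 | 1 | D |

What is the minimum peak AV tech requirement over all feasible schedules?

Early-start (G@1, D@3, E@3, H@1, F@3, I@4) gives peak 6: h1:3  h2:3  h3:6  h4:2  h5:2  h6:0  h7:0  h8:0  h9:0.
Shift F→6.
Schedule G@1, D@3, E@3, H@1, F@6, I@4: h1:3  h2:3  h3:2  h4:2  h5:2  h6:4  h7:0  h8:0  h9:0 — peak 4.

4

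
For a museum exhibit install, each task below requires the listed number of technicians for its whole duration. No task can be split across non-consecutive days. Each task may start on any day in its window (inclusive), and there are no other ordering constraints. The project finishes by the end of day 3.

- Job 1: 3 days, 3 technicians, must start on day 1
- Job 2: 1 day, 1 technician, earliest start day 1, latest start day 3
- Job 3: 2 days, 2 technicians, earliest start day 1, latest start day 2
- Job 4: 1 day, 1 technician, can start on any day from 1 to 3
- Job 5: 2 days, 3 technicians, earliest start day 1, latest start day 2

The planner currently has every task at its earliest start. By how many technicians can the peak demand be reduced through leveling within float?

2

Early-start peak: d1:10  d2:8  d3:3 ⇒ 10.
Leveled (Job 1@1, Job 2@1, Job 3@1, Job 4@1, Job 5@2): d1:7  d2:8  d3:6 ⇒ 8.
Reduction 10 − 8 = 2.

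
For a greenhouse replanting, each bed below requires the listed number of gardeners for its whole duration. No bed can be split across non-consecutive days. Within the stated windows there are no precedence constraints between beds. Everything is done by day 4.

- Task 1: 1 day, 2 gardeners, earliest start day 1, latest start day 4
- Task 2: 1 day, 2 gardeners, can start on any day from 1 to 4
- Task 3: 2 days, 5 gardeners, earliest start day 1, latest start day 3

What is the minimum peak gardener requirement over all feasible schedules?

Early-start (Task 1@1, Task 2@1, Task 3@1) gives peak 9: d1:9  d2:5  d3:0  d4:0.
Shift Task 3→2.
Schedule Task 1@1, Task 2@1, Task 3@2: d1:4  d2:5  d3:5  d4:0 — peak 5.

5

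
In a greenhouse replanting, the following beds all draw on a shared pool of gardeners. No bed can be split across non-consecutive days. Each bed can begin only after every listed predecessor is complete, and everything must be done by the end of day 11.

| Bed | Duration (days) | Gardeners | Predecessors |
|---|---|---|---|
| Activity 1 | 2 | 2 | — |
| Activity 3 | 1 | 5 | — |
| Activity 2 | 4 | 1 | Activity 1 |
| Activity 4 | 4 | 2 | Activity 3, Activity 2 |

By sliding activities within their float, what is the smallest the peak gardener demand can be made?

Early-start (Activity 1@1, Activity 3@1, Activity 2@3, Activity 4@7) gives peak 7: d1:7  d2:2  d3:1  d4:1  d5:1  d6:1  d7:2  d8:2  d9:2  d10:2  d11:0.
Shift Activity 3→3, Activity 2→4, Activity 4→8.
Schedule Activity 1@1, Activity 3@3, Activity 2@4, Activity 4@8: d1:2  d2:2  d3:5  d4:1  d5:1  d6:1  d7:1  d8:2  d9:2  d10:2  d11:2 — peak 5.

5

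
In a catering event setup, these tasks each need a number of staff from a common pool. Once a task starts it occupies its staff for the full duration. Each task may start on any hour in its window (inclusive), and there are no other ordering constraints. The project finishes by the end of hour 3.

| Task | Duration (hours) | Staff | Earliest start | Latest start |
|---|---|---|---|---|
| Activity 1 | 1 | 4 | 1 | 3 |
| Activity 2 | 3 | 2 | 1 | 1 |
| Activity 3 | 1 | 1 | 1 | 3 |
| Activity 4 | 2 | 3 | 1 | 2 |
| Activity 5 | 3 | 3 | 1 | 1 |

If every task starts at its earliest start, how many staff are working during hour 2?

8

At early start, hour 2 has: Activity 2, Activity 4, Activity 5.
Demand: 2 + 3 + 3 = 8.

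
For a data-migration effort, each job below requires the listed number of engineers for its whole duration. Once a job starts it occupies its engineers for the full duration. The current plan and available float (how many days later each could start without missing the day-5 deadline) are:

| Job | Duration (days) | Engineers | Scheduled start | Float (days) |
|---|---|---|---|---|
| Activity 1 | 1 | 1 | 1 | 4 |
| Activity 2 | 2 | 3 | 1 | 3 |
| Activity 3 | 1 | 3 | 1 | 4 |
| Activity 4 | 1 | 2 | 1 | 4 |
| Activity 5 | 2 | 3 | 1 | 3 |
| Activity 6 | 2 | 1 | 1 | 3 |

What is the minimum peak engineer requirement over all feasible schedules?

5

Early-start (Activity 1@1, Activity 2@1, Activity 3@1, Activity 4@1, Activity 5@1, Activity 6@1) gives peak 13: d1:13  d2:7  d3:0  d4:0  d5:0.
Shift Activity 3→3, Activity 4→2, Activity 5→4, Activity 6→3.
Schedule Activity 1@1, Activity 2@1, Activity 3@3, Activity 4@2, Activity 5@4, Activity 6@3: d1:4  d2:5  d3:4  d4:4  d5:3 — peak 5.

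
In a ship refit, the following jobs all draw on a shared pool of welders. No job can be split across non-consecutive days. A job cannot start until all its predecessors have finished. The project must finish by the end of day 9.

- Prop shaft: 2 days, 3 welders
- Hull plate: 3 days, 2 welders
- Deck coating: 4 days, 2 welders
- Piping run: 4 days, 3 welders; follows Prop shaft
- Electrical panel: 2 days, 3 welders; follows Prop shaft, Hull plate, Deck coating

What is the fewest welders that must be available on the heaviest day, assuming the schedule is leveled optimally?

Early-start (Prop shaft@1, Hull plate@1, Deck coating@1, Piping run@3, Electrical panel@5) gives peak 7: d1:7  d2:7  d3:7  d4:5  d5:6  d6:6  d7:0  d8:0  d9:0.
Shift Deck coating→3, Piping run→4, Electrical panel→8.
Schedule Prop shaft@1, Hull plate@1, Deck coating@3, Piping run@4, Electrical panel@8: d1:5  d2:5  d3:4  d4:5  d5:5  d6:5  d7:3  d8:3  d9:3 — peak 5.
Total welder-days = 38 over 9 days ⇒ peak ≥ ⌈38/9⌉ = 5, so 5 is optimal.

5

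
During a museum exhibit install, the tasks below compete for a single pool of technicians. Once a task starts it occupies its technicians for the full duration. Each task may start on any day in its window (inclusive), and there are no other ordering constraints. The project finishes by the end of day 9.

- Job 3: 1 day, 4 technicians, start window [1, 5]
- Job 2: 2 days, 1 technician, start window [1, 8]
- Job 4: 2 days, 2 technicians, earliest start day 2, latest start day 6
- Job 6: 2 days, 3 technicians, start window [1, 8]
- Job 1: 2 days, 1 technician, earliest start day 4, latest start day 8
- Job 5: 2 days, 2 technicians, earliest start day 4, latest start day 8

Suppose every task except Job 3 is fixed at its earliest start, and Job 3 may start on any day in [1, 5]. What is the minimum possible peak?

6

Job 3@1: d1:8  d2:6  d3:2  d4:3  d5:3  d6:0  d7:0  d8:0  d9:0 → peak 8
Job 3@2: d1:4  d2:10  d3:2  d4:3  d5:3  d6:0  d7:0  d8:0  d9:0 → peak 10
Job 3@3: d1:4  d2:6  d3:6  d4:3  d5:3  d6:0  d7:0  d8:0  d9:0 → peak 6
Job 3@4: d1:4  d2:6  d3:2  d4:7  d5:3  d6:0  d7:0  d8:0  d9:0 → peak 7
Job 3@5: d1:4  d2:6  d3:2  d4:3  d5:7  d6:0  d7:0  d8:0  d9:0 → peak 7
Best is Job 3@3, peak 6.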